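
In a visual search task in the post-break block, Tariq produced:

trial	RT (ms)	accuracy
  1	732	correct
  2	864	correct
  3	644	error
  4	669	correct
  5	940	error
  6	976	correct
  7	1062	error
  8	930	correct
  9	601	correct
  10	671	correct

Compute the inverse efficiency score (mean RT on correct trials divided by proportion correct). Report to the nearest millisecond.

1111 ms

Correct trials (n=7): 732, 864, 669, 976, 930, 601, 671
Mean correct RT = 5443/7 = 777.5714 ms
Proportion correct = 7/10
IES = 777.5714 / (7/10) = 1110.816 ms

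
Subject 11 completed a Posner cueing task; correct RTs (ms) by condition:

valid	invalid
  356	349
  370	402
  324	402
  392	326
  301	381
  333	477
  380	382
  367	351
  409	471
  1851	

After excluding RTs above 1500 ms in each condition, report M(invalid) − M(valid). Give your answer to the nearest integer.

34 ms

valid: exclude 1851
M(valid) = 3232/9 = 359.111
M(invalid) = 3541/9 = 393.444
Difference = 393.444 − 359.111 = 34.333 ms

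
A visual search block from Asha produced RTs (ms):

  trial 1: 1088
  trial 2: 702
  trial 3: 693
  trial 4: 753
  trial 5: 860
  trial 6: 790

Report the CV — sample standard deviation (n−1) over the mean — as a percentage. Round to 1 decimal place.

18.1%

n = 6, Σ = 4886, M = 814.3333
Σ(x−M)² = 108673.333; s = √(108673.333/5) = 147.4268
CV = 147.4268 / 814.3333 = 0.18104 = 18.104%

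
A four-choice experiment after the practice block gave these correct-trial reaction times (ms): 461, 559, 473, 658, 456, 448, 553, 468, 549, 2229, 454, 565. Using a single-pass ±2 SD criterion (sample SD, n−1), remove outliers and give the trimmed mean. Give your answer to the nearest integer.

n = 12, ΣRT = 7873, M = 656.083
Σ(x−M)² = 2745006.92; s = √(2745006.92/11) = 499.546
Cutoffs: 656.083 ± 2·499.546 → [-343.0, 1655.2]
Outside: 2229 → excluded.
Retained (n=11): Σ = 5644, mean = 5644/11 = 513.091

513 ms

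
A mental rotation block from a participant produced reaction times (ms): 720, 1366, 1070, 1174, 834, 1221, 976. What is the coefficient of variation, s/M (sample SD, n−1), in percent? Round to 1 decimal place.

21.5%

n = 7, Σ = 7361, M = 1051.5714
Σ(x−M)² = 305887.714; s = √(305887.714/6) = 225.7904
CV = 225.7904 / 1051.5714 = 0.21472 = 21.472%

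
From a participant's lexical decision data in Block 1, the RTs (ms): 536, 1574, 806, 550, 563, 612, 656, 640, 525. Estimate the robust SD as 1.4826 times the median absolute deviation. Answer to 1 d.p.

Sorted: 525, 536, 550, 563, 612, 640, 656, 806, 1574 → median = 612
|x − 612| sorted: 0, 28, 44, 49, 62, 76, 87, 194, 962 → MAD = 62
Robust SD ≈ 1.4826 × 62 = 91.921

91.9 ms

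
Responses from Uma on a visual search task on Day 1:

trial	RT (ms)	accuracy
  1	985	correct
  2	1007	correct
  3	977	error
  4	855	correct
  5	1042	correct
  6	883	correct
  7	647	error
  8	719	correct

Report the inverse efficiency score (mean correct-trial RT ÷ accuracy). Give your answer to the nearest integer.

1220 ms

Correct trials (n=6): 985, 1007, 855, 1042, 883, 719
Mean correct RT = 5491/6 = 915.1667 ms
Proportion correct = 6/8
IES = 915.1667 / (6/8) = 1220.222 ms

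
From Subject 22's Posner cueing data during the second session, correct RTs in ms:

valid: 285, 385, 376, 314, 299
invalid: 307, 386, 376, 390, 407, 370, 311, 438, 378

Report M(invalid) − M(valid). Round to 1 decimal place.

41.9 ms

M(valid) = 1659/5 = 331.800
M(invalid) = 3363/9 = 373.667
Difference = 373.667 − 331.800 = 41.867 ms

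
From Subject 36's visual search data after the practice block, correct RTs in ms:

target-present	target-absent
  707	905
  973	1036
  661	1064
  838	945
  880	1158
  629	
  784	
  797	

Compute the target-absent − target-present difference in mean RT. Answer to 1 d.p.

M(target-present) = 6269/8 = 783.625
M(target-absent) = 5108/5 = 1021.600
Difference = 1021.600 − 783.625 = 237.975 ms

238.0 ms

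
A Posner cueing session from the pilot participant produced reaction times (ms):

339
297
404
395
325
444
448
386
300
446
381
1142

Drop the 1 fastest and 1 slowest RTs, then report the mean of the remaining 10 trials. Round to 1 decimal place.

386.8 ms

Sorted: 297, 300, 325, 339, 381, 386, 395, 404, 444, 446, 448, 1142
Drop lowest 1 (297) and highest 1 (1142)
Remaining (n=10): Σ = 3868, mean = 3868/10 = 386.800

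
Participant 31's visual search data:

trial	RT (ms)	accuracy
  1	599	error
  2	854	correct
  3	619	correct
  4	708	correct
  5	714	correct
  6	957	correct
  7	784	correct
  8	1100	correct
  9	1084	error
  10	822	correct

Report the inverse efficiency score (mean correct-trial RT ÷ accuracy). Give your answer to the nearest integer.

Correct trials (n=8): 854, 619, 708, 714, 957, 784, 1100, 822
Mean correct RT = 6558/8 = 819.7500 ms
Proportion correct = 8/10
IES = 819.7500 / (8/10) = 1024.688 ms

1025 ms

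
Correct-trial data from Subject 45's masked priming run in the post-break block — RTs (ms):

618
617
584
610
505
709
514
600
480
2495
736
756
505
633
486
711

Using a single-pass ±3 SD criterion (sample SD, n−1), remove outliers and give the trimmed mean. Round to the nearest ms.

604 ms

n = 16, ΣRT = 11559, M = 722.438
Σ(x−M)² = 3473103.94; s = √(3473103.94/15) = 481.186
Cutoffs: 722.438 ± 3·481.186 → [-721.1, 2166.0]
Outside: 2495 → excluded.
Retained (n=15): Σ = 9064, mean = 9064/15 = 604.267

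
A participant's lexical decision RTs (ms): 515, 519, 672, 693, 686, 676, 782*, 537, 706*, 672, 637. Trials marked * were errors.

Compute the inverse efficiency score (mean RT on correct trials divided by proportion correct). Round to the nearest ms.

761 ms

Correct trials (n=9): 515, 519, 672, 693, 686, 676, 537, 672, 637
Mean correct RT = 5607/9 = 623.0000 ms
Proportion correct = 9/11
IES = 623.0000 / (9/11) = 761.444 ms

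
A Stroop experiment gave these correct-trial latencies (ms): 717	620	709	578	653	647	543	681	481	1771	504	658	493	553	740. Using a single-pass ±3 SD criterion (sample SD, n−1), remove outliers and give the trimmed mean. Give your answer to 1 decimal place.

612.6 ms

n = 15, ΣRT = 10348, M = 689.867
Σ(x−M)² = 1351381.73; s = √(1351381.73/14) = 310.688
Cutoffs: 689.867 ± 3·310.688 → [-242.2, 1621.9]
Outside: 1771 → excluded.
Retained (n=14): Σ = 8577, mean = 8577/14 = 612.643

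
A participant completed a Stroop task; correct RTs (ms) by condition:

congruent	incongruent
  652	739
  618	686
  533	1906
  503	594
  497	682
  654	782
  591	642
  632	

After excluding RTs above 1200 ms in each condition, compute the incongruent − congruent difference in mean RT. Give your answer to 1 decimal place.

102.5 ms

incongruent: exclude 1906
M(congruent) = 4680/8 = 585.000
M(incongruent) = 4125/6 = 687.500
Difference = 687.500 − 585.000 = 102.500 ms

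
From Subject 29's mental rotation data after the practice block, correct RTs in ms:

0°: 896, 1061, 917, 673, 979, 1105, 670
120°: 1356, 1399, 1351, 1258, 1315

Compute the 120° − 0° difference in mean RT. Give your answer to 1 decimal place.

435.7 ms

M(0°) = 6301/7 = 900.143
M(120°) = 6679/5 = 1335.800
Difference = 1335.800 − 900.143 = 435.657 ms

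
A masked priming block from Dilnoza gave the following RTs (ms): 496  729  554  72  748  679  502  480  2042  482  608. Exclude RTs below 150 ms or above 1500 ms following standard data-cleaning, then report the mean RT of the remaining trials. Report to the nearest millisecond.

586 ms

Excluded: 72, 2042
Retained (n=9): Σ = 5278
Mean = 5278/9 = 586.4444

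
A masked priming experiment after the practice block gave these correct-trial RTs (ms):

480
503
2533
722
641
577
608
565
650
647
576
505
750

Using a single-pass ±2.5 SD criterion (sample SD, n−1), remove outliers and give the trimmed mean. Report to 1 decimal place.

n = 13, ΣRT = 9757, M = 750.538
Σ(x−M)² = 3520887.23; s = √(3520887.23/12) = 541.671
Cutoffs: 750.538 ± 2.5·541.671 → [-603.6, 2104.7]
Outside: 2533 → excluded.
Retained (n=12): Σ = 7224, mean = 7224/12 = 602.000

602.0 ms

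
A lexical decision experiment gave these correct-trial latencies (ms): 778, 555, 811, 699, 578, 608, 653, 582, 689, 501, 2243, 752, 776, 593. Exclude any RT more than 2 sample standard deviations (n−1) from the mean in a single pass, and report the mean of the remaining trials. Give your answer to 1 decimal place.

659.6 ms

n = 14, ΣRT = 10818, M = 772.714
Σ(x−M)² = 2445388.86; s = √(2445388.86/13) = 433.713
Cutoffs: 772.714 ± 2·433.713 → [-94.7, 1640.1]
Outside: 2243 → excluded.
Retained (n=13): Σ = 8575, mean = 8575/13 = 659.615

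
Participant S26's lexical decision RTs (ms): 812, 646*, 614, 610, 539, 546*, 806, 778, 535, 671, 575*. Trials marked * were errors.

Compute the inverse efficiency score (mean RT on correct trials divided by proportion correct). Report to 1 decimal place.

922.1 ms

Correct trials (n=8): 812, 614, 610, 539, 806, 778, 535, 671
Mean correct RT = 5365/8 = 670.6250 ms
Proportion correct = 8/11
IES = 670.6250 / (8/11) = 922.109 ms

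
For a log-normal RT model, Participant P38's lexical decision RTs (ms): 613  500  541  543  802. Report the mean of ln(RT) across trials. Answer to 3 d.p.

ln(RT): 6.4184, 6.2146, 6.2934, 6.2971, 6.6871
Σ ln(RT) = 31.9106
Mean = 31.9106/5 = 6.38212

6.382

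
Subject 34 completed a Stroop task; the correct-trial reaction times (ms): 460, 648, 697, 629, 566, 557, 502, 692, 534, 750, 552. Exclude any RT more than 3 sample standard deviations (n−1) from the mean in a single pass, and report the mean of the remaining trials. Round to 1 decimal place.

598.8 ms

n = 11, ΣRT = 6587, M = 598.818
Σ(x−M)² = 82371.64; s = √(82371.64/10) = 90.759
Cutoffs: 598.818 ± 3·90.759 → [326.5, 871.1]
No RTs fall outside the cutoffs; all 11 retained. Mean = 6587/11 = 598.818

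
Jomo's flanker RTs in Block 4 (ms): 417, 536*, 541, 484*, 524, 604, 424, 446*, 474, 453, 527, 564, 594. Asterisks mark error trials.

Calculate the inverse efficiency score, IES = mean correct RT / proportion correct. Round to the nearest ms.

Correct trials (n=10): 417, 541, 524, 604, 424, 474, 453, 527, 564, 594
Mean correct RT = 5122/10 = 512.2000 ms
Proportion correct = 10/13
IES = 512.2000 / (10/13) = 665.860 ms

666 ms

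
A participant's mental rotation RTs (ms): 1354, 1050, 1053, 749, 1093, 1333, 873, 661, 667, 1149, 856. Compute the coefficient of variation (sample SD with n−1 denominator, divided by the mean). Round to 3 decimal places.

n = 11, Σ = 10838, M = 985.2727
Σ(x−M)² = 595654.182; s = √(595654.182/10) = 244.0603
CV = 244.0603 / 985.2727 = 0.24771

0.248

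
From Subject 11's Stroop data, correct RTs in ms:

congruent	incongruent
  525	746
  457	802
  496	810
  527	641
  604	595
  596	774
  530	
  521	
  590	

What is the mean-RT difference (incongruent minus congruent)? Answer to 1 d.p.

189.6 ms

M(congruent) = 4846/9 = 538.444
M(incongruent) = 4368/6 = 728.000
Difference = 728.000 − 538.444 = 189.556 ms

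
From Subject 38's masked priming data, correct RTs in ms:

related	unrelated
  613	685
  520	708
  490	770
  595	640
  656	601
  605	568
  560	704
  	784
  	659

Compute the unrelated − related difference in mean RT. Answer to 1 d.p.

M(related) = 4039/7 = 577.000
M(unrelated) = 6119/9 = 679.889
Difference = 679.889 − 577.000 = 102.889 ms

102.9 ms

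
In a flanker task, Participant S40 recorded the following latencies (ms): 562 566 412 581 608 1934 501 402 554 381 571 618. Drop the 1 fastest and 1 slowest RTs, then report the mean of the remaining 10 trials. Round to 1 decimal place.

Sorted: 381, 402, 412, 501, 554, 562, 566, 571, 581, 608, 618, 1934
Drop lowest 1 (381) and highest 1 (1934)
Remaining (n=10): Σ = 5375, mean = 5375/10 = 537.500

537.5 ms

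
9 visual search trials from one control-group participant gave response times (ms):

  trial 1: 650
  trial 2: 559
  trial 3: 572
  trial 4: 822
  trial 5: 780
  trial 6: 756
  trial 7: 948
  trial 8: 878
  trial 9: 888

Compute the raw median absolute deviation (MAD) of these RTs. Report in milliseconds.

Sorted: 559, 572, 650, 756, 780, 822, 878, 888, 948 → median = 780
|x − 780|: 130, 221, 208, 42, 0, 24, 168, 98, 108
Sorted deviations: 0, 24, 42, 98, 108, 130, 168, 208, 221 → MAD = 108

108 ms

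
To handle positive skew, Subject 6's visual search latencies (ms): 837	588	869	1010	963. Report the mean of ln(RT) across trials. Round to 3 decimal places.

6.732

ln(RT): 6.7298, 6.3767, 6.7673, 6.9177, 6.8701
Σ ln(RT) = 33.6617
Mean = 33.6617/5 = 6.73233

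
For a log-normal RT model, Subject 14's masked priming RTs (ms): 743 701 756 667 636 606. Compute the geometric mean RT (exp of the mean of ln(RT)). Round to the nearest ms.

ln(RT): 6.6107, 6.5525, 6.6280, 6.5028, 6.4552, 6.4069
Mean ln(RT) = 39.1561/6 = 6.52602
Geometric mean = exp(6.52602) = 682.68 ms

683 ms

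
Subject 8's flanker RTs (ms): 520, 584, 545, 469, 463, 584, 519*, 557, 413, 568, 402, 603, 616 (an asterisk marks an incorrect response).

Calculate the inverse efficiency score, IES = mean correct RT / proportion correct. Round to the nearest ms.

Correct trials (n=12): 520, 584, 545, 469, 463, 584, 557, 413, 568, 402, 603, 616
Mean correct RT = 6324/12 = 527.0000 ms
Proportion correct = 12/13
IES = 527.0000 / (12/13) = 570.917 ms

571 ms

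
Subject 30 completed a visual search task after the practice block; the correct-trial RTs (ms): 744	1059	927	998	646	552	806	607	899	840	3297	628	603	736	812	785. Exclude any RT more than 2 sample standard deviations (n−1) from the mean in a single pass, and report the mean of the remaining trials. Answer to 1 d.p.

n = 16, ΣRT = 14939, M = 933.688
Σ(x−M)² = 6281365.44; s = √(6281365.44/15) = 647.115
Cutoffs: 933.688 ± 2·647.115 → [-360.5, 2227.9]
Outside: 3297 → excluded.
Retained (n=15): Σ = 11642, mean = 11642/15 = 776.133

776.1 ms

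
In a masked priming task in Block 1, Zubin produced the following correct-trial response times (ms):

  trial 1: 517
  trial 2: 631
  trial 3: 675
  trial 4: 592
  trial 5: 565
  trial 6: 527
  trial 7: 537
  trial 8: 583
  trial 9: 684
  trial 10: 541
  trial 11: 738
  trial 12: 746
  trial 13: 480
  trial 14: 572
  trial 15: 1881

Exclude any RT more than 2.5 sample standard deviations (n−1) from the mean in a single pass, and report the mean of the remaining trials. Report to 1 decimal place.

n = 15, ΣRT = 10269, M = 684.600
Σ(x−M)² = 1624035.60; s = √(1624035.60/14) = 340.591
Cutoffs: 684.600 ± 2.5·340.591 → [-166.9, 1536.1]
Outside: 1881 → excluded.
Retained (n=14): Σ = 8388, mean = 8388/14 = 599.143

599.1 ms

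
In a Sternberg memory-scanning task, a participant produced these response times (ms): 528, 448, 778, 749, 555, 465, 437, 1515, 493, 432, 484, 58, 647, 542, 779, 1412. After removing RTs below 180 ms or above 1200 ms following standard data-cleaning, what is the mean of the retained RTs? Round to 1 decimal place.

Excluded: 58, 1412, 1515
Retained (n=13): Σ = 7337
Mean = 7337/13 = 564.3846

564.4 ms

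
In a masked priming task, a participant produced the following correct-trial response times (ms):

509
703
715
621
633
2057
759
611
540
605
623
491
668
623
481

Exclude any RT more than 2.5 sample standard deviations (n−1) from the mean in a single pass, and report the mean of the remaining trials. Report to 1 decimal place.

613.0 ms

n = 15, ΣRT = 10639, M = 709.267
Σ(x−M)² = 2038156.93; s = √(2038156.93/14) = 381.553
Cutoffs: 709.267 ± 2.5·381.553 → [-244.6, 1663.1]
Outside: 2057 → excluded.
Retained (n=14): Σ = 8582, mean = 8582/14 = 613.000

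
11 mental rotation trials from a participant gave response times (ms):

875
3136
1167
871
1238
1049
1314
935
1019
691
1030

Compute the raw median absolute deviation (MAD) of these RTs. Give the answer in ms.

Sorted: 691, 871, 875, 935, 1019, 1030, 1049, 1167, 1238, 1314, 3136 → median = 1030
|x − 1030|: 155, 2106, 137, 159, 208, 19, 284, 95, 11, 339, 0
Sorted deviations: 0, 11, 19, 95, 137, 155, 159, 208, 284, 339, 2106 → MAD = 155

155 ms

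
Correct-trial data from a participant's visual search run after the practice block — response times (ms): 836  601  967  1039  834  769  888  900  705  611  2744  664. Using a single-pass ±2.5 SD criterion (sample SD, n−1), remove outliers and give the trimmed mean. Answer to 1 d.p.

n = 12, ΣRT = 11558, M = 963.167
Σ(x−M)² = 3668665.67; s = √(3668665.67/11) = 577.508
Cutoffs: 963.167 ± 2.5·577.508 → [-480.6, 2406.9]
Outside: 2744 → excluded.
Retained (n=11): Σ = 8814, mean = 8814/11 = 801.273

801.3 ms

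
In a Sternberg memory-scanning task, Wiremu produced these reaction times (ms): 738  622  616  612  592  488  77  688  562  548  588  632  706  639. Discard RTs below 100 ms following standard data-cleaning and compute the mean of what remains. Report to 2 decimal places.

Excluded: 77
Retained (n=13): Σ = 8031
Mean = 8031/13 = 617.7692

617.77 ms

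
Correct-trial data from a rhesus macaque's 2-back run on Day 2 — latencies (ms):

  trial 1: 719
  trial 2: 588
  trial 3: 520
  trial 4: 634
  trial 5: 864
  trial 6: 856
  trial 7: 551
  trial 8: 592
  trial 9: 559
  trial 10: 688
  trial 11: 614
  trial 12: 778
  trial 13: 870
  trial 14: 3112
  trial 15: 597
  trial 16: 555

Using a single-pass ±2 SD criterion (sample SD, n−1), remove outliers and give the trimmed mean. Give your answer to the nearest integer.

666 ms

n = 16, ΣRT = 13097, M = 818.562
Σ(x−M)² = 5821627.94; s = √(5821627.94/15) = 622.984
Cutoffs: 818.562 ± 2·622.984 → [-427.4, 2064.5]
Outside: 3112 → excluded.
Retained (n=15): Σ = 9985, mean = 9985/15 = 665.667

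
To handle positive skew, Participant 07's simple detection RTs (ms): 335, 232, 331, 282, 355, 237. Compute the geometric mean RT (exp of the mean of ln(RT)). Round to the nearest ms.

291 ms

ln(RT): 5.8141, 5.4467, 5.8021, 5.6419, 5.8721, 5.4681
Mean ln(RT) = 34.0451/6 = 5.67418
Geometric mean = exp(5.67418) = 291.25 ms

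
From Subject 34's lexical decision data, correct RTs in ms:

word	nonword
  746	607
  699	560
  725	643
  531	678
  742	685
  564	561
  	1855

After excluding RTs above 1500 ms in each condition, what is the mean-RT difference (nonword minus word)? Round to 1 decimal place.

nonword: exclude 1855
M(word) = 4007/6 = 667.833
M(nonword) = 3734/6 = 622.333
Difference = 622.333 − 667.833 = -45.500 ms

-45.5 ms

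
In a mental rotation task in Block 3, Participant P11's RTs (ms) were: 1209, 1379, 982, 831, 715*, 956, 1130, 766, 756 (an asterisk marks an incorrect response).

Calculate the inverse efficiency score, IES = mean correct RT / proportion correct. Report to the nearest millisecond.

Correct trials (n=8): 1209, 1379, 982, 831, 956, 1130, 766, 756
Mean correct RT = 8009/8 = 1001.1250 ms
Proportion correct = 8/9
IES = 1001.1250 / (8/9) = 1126.266 ms

1126 ms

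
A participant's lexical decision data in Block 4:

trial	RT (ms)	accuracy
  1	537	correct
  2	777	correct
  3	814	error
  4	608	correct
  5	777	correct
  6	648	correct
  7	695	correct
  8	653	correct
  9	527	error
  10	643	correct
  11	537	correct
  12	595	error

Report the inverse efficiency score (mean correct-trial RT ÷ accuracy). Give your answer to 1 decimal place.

870.4 ms

Correct trials (n=9): 537, 777, 608, 777, 648, 695, 653, 643, 537
Mean correct RT = 5875/9 = 652.7778 ms
Proportion correct = 9/12
IES = 652.7778 / (9/12) = 870.370 ms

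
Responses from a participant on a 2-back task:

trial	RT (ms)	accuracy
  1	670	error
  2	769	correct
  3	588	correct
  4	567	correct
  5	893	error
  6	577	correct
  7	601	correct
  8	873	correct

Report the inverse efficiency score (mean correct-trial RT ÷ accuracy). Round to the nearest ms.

Correct trials (n=6): 769, 588, 567, 577, 601, 873
Mean correct RT = 3975/6 = 662.5000 ms
Proportion correct = 6/8
IES = 662.5000 / (6/8) = 883.333 ms

883 ms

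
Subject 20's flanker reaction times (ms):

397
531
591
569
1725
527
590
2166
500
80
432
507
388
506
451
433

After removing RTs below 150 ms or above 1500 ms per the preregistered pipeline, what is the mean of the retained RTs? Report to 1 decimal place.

494.0 ms

Excluded: 80, 1725, 2166
Retained (n=13): Σ = 6422
Mean = 6422/13 = 494.0000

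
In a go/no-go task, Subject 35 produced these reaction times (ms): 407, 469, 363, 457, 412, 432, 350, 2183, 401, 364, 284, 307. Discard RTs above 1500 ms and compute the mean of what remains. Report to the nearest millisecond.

386 ms

Excluded: 2183
Retained (n=11): Σ = 4246
Mean = 4246/11 = 386.0000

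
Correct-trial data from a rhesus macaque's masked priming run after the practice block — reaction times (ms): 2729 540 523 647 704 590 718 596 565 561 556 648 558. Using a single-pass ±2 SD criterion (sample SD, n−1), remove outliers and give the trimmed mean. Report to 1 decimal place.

n = 13, ΣRT = 9935, M = 764.231
Σ(x−M)² = 4227352.31; s = √(4227352.31/12) = 593.531
Cutoffs: 764.231 ± 2·593.531 → [-422.8, 1951.3]
Outside: 2729 → excluded.
Retained (n=12): Σ = 7206, mean = 7206/12 = 600.500

600.5 ms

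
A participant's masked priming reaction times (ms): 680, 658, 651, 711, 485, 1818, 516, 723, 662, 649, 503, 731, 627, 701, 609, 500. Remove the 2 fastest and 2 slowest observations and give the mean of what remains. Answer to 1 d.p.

640.8 ms

Sorted: 485, 500, 503, 516, 609, 627, 649, 651, 658, 662, 680, 701, 711, 723, 731, 1818
Drop lowest 2 (485, 500) and highest 2 (731, 1818)
Remaining (n=12): Σ = 7690, mean = 7690/12 = 640.833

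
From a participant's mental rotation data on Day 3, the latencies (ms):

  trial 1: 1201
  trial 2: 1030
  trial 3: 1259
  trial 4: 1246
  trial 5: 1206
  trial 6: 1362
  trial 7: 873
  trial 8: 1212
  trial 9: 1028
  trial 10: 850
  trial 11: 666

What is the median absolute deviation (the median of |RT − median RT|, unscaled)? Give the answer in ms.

Sorted: 666, 850, 873, 1028, 1030, 1201, 1206, 1212, 1246, 1259, 1362 → median = 1201
|x − 1201|: 0, 171, 58, 45, 5, 161, 328, 11, 173, 351, 535
Sorted deviations: 0, 5, 11, 45, 58, 161, 171, 173, 328, 351, 535 → MAD = 161

161 ms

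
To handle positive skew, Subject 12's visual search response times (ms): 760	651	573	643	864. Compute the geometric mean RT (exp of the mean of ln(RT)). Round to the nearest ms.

691 ms

ln(RT): 6.6333, 6.4785, 6.3509, 6.4661, 6.7616
Mean ln(RT) = 32.6904/5 = 6.53809
Geometric mean = exp(6.53809) = 690.96 ms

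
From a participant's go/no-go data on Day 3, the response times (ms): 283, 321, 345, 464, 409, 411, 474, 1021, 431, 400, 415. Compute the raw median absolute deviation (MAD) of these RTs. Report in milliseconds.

Sorted: 283, 321, 345, 400, 409, 411, 415, 431, 464, 474, 1021 → median = 411
|x − 411|: 128, 90, 66, 53, 2, 0, 63, 610, 20, 11, 4
Sorted deviations: 0, 2, 4, 11, 20, 53, 63, 66, 90, 128, 610 → MAD = 53

53 ms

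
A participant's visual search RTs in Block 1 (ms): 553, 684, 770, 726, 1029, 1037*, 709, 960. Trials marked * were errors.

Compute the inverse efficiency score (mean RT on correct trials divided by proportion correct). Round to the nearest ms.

Correct trials (n=7): 553, 684, 770, 726, 1029, 709, 960
Mean correct RT = 5431/7 = 775.8571 ms
Proportion correct = 7/8
IES = 775.8571 / (7/8) = 886.694 ms

887 ms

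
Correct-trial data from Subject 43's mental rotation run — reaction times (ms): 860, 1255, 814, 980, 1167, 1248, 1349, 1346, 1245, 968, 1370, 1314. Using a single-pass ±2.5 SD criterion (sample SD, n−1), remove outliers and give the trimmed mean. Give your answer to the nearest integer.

1160 ms

n = 12, ΣRT = 13916, M = 1159.667
Σ(x−M)² = 441154.67; s = √(441154.67/11) = 200.262
Cutoffs: 1159.667 ± 2.5·200.262 → [659.0, 1660.3]
No RTs fall outside the cutoffs; all 12 retained. Mean = 13916/12 = 1159.667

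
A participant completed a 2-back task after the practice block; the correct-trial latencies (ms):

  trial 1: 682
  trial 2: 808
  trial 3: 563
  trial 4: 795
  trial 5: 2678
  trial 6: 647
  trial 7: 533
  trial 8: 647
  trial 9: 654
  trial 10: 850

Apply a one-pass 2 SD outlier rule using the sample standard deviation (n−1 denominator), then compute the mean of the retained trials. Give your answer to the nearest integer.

n = 10, ΣRT = 8857, M = 885.700
Σ(x−M)² = 3665544.10; s = √(3665544.10/9) = 638.187
Cutoffs: 885.700 ± 2·638.187 → [-390.7, 2162.1]
Outside: 2678 → excluded.
Retained (n=9): Σ = 6179, mean = 6179/9 = 686.556

687 ms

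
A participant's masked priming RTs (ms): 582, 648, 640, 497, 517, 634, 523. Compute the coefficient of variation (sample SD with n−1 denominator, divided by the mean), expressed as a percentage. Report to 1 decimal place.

11.2%

n = 7, Σ = 4041, M = 577.2857
Σ(x−M)² = 25199.429; s = √(25199.429/6) = 64.8067
CV = 64.8067 / 577.2857 = 0.11226 = 11.226%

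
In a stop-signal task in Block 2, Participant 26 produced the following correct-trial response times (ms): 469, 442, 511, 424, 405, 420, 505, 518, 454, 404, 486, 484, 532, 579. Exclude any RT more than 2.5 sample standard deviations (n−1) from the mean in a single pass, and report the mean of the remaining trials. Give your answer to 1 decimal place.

473.8 ms

n = 14, ΣRT = 6633, M = 473.786
Σ(x−M)² = 35424.36; s = √(35424.36/13) = 52.201
Cutoffs: 473.786 ± 2.5·52.201 → [343.3, 604.3]
No RTs fall outside the cutoffs; all 14 retained. Mean = 6633/14 = 473.786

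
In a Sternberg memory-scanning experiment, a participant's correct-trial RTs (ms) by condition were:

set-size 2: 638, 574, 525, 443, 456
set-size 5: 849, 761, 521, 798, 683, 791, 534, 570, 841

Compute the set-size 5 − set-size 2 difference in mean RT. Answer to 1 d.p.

M(set-size 2) = 2636/5 = 527.200
M(set-size 5) = 6348/9 = 705.333
Difference = 705.333 − 527.200 = 178.133 ms

178.1 ms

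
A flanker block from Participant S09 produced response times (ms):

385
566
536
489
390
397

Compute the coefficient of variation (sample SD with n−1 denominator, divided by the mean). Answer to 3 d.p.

0.175

n = 6, Σ = 2763, M = 460.5000
Σ(x−M)² = 32345.500; s = √(32345.500/5) = 80.4307
CV = 80.4307 / 460.5000 = 0.17466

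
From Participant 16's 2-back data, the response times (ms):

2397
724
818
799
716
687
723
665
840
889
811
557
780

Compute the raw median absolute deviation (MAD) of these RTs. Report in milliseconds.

60 ms

Sorted: 557, 665, 687, 716, 723, 724, 780, 799, 811, 818, 840, 889, 2397 → median = 780
|x − 780|: 1617, 56, 38, 19, 64, 93, 57, 115, 60, 109, 31, 223, 0
Sorted deviations: 0, 19, 31, 38, 56, 57, 60, 64, 93, 109, 115, 223, 1617 → MAD = 60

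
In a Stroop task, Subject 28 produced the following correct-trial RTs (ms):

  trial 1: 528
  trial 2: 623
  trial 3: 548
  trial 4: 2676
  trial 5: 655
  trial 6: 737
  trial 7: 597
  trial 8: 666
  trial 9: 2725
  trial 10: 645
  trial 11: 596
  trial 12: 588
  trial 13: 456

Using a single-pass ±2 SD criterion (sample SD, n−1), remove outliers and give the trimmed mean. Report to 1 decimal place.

n = 13, ΣRT = 12040, M = 926.154
Σ(x−M)² = 7500005.69; s = √(7500005.69/12) = 790.570
Cutoffs: 926.154 ± 2·790.570 → [-655.0, 2507.3]
Outside: 2676, 2725 → excluded.
Retained (n=11): Σ = 6639, mean = 6639/11 = 603.545

603.5 ms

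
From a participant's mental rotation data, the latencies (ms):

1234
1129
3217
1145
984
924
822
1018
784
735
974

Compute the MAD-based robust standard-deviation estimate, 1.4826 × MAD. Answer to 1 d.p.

Sorted: 735, 784, 822, 924, 974, 984, 1018, 1129, 1145, 1234, 3217 → median = 984
|x − 984| sorted: 0, 10, 34, 60, 145, 161, 162, 200, 249, 250, 2233 → MAD = 161
Robust SD ≈ 1.4826 × 161 = 238.699

238.7 ms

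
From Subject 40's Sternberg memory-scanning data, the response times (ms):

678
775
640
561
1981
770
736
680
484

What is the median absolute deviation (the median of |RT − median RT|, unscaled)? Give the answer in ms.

90 ms

Sorted: 484, 561, 640, 678, 680, 736, 770, 775, 1981 → median = 680
|x − 680|: 2, 95, 40, 119, 1301, 90, 56, 0, 196
Sorted deviations: 0, 2, 40, 56, 90, 95, 119, 196, 1301 → MAD = 90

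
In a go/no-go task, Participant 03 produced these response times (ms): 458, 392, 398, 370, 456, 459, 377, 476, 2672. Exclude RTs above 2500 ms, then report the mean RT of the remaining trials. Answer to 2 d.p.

Excluded: 2672
Retained (n=8): Σ = 3386
Mean = 3386/8 = 423.2500

423.25 ms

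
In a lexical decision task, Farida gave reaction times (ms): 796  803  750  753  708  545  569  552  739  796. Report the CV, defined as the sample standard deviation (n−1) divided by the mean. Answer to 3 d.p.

n = 10, Σ = 7011, M = 701.1000
Σ(x−M)² = 99012.900; s = √(99012.900/9) = 104.8877
CV = 104.8877 / 701.1000 = 0.14960

0.150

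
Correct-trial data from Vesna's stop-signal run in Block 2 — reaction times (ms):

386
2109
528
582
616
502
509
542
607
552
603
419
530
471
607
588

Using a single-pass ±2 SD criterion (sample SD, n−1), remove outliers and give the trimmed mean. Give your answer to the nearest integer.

n = 16, ΣRT = 10151, M = 634.438
Σ(x−M)² = 2387771.94; s = √(2387771.94/15) = 398.980
Cutoffs: 634.438 ± 2·398.980 → [-163.5, 1432.4]
Outside: 2109 → excluded.
Retained (n=15): Σ = 8042, mean = 8042/15 = 536.133

536 ms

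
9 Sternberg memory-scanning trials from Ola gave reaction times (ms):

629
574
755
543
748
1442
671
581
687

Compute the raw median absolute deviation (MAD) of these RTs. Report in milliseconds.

84 ms

Sorted: 543, 574, 581, 629, 671, 687, 748, 755, 1442 → median = 671
|x − 671|: 42, 97, 84, 128, 77, 771, 0, 90, 16
Sorted deviations: 0, 16, 42, 77, 84, 90, 97, 128, 771 → MAD = 84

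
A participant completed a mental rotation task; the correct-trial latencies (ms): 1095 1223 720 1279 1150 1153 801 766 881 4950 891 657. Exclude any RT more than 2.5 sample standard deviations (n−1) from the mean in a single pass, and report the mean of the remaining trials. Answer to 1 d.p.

n = 12, ΣRT = 15566, M = 1297.167
Σ(x−M)² = 15041755.67; s = √(15041755.67/11) = 1169.373
Cutoffs: 1297.167 ± 2.5·1169.373 → [-1626.3, 4220.6]
Outside: 4950 → excluded.
Retained (n=11): Σ = 10616, mean = 10616/11 = 965.091

965.1 ms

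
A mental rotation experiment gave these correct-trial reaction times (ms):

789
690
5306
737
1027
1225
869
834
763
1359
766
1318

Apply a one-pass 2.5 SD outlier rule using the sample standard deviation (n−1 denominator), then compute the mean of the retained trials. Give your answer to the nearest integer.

n = 12, ΣRT = 15683, M = 1306.917
Σ(x−M)² = 18058052.92; s = √(18058052.92/11) = 1281.265
Cutoffs: 1306.917 ± 2.5·1281.265 → [-1896.2, 4510.1]
Outside: 5306 → excluded.
Retained (n=11): Σ = 10377, mean = 10377/11 = 943.364

943 ms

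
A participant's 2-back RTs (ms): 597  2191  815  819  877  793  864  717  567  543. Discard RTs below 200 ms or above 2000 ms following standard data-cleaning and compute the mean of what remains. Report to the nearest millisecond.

Excluded: 2191
Retained (n=9): Σ = 6592
Mean = 6592/9 = 732.4444

732 ms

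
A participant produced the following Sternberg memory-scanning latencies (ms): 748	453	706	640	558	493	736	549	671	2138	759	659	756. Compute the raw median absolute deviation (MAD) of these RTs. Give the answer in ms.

85 ms

Sorted: 453, 493, 549, 558, 640, 659, 671, 706, 736, 748, 756, 759, 2138 → median = 671
|x − 671|: 77, 218, 35, 31, 113, 178, 65, 122, 0, 1467, 88, 12, 85
Sorted deviations: 0, 12, 31, 35, 65, 77, 85, 88, 113, 122, 178, 218, 1467 → MAD = 85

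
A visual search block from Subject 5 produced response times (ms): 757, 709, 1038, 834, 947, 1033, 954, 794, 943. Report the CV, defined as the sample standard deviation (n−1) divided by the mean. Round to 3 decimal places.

n = 9, Σ = 8009, M = 889.8889
Σ(x−M)² = 115308.889; s = √(115308.889/8) = 120.0567
CV = 120.0567 / 889.8889 = 0.13491

0.135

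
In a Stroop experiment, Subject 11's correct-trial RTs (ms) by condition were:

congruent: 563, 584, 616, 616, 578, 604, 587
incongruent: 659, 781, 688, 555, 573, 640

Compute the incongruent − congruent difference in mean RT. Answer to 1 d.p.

56.8 ms

M(congruent) = 4148/7 = 592.571
M(incongruent) = 3896/6 = 649.333
Difference = 649.333 − 592.571 = 56.762 ms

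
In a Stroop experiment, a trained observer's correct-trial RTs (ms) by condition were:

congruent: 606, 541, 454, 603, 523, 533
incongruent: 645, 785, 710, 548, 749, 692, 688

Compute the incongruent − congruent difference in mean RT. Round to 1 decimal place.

M(congruent) = 3260/6 = 543.333
M(incongruent) = 4817/7 = 688.143
Difference = 688.143 − 543.333 = 144.810 ms

144.8 ms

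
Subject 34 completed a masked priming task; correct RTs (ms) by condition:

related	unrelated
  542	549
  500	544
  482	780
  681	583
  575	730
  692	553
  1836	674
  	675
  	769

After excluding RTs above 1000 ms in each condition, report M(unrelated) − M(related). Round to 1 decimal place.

related: exclude 1836
M(related) = 3472/6 = 578.667
M(unrelated) = 5857/9 = 650.778
Difference = 650.778 − 578.667 = 72.111 ms

72.1 ms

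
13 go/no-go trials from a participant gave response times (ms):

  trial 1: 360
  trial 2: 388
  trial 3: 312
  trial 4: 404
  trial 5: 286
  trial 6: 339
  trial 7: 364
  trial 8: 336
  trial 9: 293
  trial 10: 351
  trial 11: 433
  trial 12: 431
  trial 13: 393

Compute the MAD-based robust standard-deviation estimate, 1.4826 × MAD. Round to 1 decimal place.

Sorted: 286, 293, 312, 336, 339, 351, 360, 364, 388, 393, 404, 431, 433 → median = 360
|x − 360| sorted: 0, 4, 9, 21, 24, 28, 33, 44, 48, 67, 71, 73, 74 → MAD = 33
Robust SD ≈ 1.4826 × 33 = 48.926

48.9 ms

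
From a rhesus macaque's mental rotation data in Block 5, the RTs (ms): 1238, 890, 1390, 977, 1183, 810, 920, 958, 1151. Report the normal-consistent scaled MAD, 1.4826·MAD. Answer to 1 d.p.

247.6 ms

Sorted: 810, 890, 920, 958, 977, 1151, 1183, 1238, 1390 → median = 977
|x − 977| sorted: 0, 19, 57, 87, 167, 174, 206, 261, 413 → MAD = 167
Robust SD ≈ 1.4826 × 167 = 247.594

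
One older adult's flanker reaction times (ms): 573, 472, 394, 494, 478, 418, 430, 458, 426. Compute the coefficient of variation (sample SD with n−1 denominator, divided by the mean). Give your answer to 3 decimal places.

0.115

n = 9, Σ = 4143, M = 460.3333
Σ(x−M)² = 22572.000; s = √(22572.000/8) = 53.1178
CV = 53.1178 / 460.3333 = 0.11539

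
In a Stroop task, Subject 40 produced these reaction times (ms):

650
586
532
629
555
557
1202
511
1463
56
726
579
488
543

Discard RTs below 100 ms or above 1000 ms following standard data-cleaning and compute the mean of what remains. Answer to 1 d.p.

Excluded: 56, 1202, 1463
Retained (n=11): Σ = 6356
Mean = 6356/11 = 577.8182

577.8 ms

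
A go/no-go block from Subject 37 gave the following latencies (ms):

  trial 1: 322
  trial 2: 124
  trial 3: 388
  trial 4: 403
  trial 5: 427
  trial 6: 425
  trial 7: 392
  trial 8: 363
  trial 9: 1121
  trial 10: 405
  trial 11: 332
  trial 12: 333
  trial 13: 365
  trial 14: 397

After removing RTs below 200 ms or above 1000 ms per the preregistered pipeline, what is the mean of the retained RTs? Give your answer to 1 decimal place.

379.3 ms

Excluded: 124, 1121
Retained (n=12): Σ = 4552
Mean = 4552/12 = 379.3333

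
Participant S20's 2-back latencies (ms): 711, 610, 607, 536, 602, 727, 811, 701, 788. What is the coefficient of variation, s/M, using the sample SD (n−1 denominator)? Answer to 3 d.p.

n = 9, Σ = 6093, M = 677.0000
Σ(x−M)² = 69404.000; s = √(69404.000/8) = 93.1424
CV = 93.1424 / 677.0000 = 0.13758

0.138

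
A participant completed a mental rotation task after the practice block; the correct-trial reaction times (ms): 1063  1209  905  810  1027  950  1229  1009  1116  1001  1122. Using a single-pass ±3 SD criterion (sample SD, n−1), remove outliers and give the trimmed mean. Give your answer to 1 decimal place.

n = 11, ΣRT = 11441, M = 1040.091
Σ(x−M)² = 159186.91; s = √(159186.91/10) = 126.169
Cutoffs: 1040.091 ± 3·126.169 → [661.6, 1418.6]
No RTs fall outside the cutoffs; all 11 retained. Mean = 11441/11 = 1040.091

1040.1 ms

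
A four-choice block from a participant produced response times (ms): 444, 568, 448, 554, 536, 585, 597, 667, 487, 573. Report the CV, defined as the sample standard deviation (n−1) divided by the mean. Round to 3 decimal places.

0.128

n = 10, Σ = 5459, M = 545.9000
Σ(x−M)² = 43628.900; s = √(43628.900/9) = 69.6251
CV = 69.6251 / 545.9000 = 0.12754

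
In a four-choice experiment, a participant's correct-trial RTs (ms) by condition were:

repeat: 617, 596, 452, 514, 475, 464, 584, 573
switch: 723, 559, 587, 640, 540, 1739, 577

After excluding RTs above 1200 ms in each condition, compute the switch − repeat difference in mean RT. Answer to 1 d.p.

switch: exclude 1739
M(repeat) = 4275/8 = 534.375
M(switch) = 3626/6 = 604.333
Difference = 604.333 − 534.375 = 69.958 ms

70.0 ms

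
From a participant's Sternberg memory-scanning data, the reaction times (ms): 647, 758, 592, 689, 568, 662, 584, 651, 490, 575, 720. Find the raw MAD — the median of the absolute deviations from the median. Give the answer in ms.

63 ms

Sorted: 490, 568, 575, 584, 592, 647, 651, 662, 689, 720, 758 → median = 647
|x − 647|: 0, 111, 55, 42, 79, 15, 63, 4, 157, 72, 73
Sorted deviations: 0, 4, 15, 42, 55, 63, 72, 73, 79, 111, 157 → MAD = 63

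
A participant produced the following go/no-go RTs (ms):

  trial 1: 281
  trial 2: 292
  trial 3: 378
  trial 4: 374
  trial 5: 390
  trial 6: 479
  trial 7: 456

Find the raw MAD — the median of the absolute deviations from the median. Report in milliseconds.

78 ms

Sorted: 281, 292, 374, 378, 390, 456, 479 → median = 378
|x − 378|: 97, 86, 0, 4, 12, 101, 78
Sorted deviations: 0, 4, 12, 78, 86, 97, 101 → MAD = 78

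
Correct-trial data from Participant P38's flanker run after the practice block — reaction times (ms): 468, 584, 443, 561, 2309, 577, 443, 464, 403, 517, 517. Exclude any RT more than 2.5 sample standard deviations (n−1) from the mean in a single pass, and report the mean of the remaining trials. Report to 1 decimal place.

n = 11, ΣRT = 7286, M = 662.364
Σ(x−M)² = 3018010.55; s = √(3018010.55/10) = 549.364
Cutoffs: 662.364 ± 2.5·549.364 → [-711.0, 2035.8]
Outside: 2309 → excluded.
Retained (n=10): Σ = 4977, mean = 4977/10 = 497.700

497.7 ms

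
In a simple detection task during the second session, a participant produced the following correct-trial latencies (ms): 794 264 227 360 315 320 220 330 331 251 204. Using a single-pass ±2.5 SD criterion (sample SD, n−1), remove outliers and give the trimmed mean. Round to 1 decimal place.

n = 11, ΣRT = 3616, M = 328.727
Σ(x−M)² = 265686.18; s = √(265686.18/10) = 162.999
Cutoffs: 328.727 ± 2.5·162.999 → [-78.8, 736.2]
Outside: 794 → excluded.
Retained (n=10): Σ = 2822, mean = 2822/10 = 282.200

282.2 ms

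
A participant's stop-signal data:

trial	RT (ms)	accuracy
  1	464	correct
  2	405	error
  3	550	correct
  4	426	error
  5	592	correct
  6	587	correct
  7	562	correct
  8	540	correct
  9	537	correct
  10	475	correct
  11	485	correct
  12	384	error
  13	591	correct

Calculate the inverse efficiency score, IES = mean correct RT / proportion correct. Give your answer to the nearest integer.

700 ms

Correct trials (n=10): 464, 550, 592, 587, 562, 540, 537, 475, 485, 591
Mean correct RT = 5383/10 = 538.3000 ms
Proportion correct = 10/13
IES = 538.3000 / (10/13) = 699.790 ms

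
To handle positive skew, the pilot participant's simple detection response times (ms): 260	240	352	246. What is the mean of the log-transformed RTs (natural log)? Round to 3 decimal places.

5.603

ln(RT): 5.5607, 5.4806, 5.8636, 5.5053
Σ ln(RT) = 22.4103
Mean = 22.4103/4 = 5.60257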